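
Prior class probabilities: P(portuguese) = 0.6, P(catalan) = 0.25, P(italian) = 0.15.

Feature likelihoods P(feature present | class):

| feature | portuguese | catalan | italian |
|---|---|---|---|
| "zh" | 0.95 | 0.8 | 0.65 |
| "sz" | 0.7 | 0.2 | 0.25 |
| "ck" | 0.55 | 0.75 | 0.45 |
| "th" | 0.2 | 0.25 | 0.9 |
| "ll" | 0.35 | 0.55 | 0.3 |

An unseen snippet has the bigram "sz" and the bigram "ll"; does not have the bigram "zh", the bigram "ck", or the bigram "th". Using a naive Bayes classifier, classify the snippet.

portuguese

portuguese: 0.6 × (1−0.95) × 0.7 × (1−0.55) × (1−0.2) × 0.35 = 0.002646
catalan: 0.25 × (1−0.8) × 0.2 × (1−0.75) × (1−0.25) × 0.55 = 0.00103125
italian: 0.15 × (1−0.65) × 0.25 × (1−0.45) × (1−0.9) × 0.3 = 0.0002165625
Highest score → portuguese.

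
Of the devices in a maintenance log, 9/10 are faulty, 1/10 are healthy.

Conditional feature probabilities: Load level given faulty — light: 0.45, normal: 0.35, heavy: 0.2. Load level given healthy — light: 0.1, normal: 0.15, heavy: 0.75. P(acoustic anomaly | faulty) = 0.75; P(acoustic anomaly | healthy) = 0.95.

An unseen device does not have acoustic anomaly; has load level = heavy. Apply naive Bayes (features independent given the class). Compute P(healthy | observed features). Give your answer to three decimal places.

faulty: 0.9 × 0.2 × (1−0.75) = 0.045
healthy: 0.1 × 0.75 × (1−0.95) = 0.00375
P(healthy | x) = 0.00375 / 0.04875 ≈ 0.077

0.077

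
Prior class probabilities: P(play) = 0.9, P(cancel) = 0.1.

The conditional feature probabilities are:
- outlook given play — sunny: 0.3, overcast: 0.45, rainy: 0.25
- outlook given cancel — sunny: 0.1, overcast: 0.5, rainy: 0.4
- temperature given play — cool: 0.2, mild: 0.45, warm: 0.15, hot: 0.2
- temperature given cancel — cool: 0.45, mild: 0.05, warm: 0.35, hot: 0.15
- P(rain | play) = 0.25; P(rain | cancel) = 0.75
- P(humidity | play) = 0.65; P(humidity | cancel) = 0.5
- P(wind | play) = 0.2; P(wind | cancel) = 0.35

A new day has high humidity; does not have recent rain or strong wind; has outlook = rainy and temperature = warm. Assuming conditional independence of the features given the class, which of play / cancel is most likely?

play: 0.9 × 0.25 × 0.15 × (1−0.25) × 0.65 × (1−0.2) = 0.0131625
cancel: 0.1 × 0.4 × 0.35 × (1−0.75) × 0.5 × (1−0.35) = 0.0011375
Highest score → play.

play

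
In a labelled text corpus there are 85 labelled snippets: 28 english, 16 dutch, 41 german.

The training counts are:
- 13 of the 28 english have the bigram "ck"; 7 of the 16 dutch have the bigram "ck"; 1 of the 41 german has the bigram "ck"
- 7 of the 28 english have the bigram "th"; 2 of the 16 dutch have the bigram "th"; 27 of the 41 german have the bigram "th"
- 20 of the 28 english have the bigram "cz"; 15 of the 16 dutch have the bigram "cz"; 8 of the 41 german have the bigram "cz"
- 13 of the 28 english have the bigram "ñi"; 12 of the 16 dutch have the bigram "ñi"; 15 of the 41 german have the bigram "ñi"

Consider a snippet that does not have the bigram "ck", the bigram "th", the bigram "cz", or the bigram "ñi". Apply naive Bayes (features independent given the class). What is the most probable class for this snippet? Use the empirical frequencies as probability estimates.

german

english: (28/85) × (15/28) × (21/28) × (8/28) × (15/28) ≈ 0.0202581
dutch: (16/85) × (9/16) × (14/16) × (1/16) × (4/16) ≈ 0.00144761
german: (41/85) × (40/41) × (14/41) × (33/41) × (26/41) ≈ 0.0820172
Highest score → german.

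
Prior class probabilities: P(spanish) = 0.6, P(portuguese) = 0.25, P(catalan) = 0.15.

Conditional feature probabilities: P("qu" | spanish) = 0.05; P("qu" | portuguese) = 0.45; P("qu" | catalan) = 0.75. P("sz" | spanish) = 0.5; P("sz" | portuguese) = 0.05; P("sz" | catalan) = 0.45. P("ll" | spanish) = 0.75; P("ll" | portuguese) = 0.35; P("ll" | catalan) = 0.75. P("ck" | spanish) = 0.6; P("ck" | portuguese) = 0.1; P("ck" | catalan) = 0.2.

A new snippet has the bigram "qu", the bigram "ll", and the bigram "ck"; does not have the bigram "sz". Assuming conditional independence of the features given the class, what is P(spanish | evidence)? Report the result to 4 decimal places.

spanish: 0.6 × 0.05 × (1−0.5) × 0.75 × 0.6 = 0.00675
portuguese: 0.25 × 0.45 × (1−0.05) × 0.35 × 0.1 = 0.003740625
catalan: 0.15 × 0.75 × (1−0.45) × 0.75 × 0.2 = 0.00928125
P(spanish | x) = 0.00675 / 0.019771875 ≈ 0.3414

0.3414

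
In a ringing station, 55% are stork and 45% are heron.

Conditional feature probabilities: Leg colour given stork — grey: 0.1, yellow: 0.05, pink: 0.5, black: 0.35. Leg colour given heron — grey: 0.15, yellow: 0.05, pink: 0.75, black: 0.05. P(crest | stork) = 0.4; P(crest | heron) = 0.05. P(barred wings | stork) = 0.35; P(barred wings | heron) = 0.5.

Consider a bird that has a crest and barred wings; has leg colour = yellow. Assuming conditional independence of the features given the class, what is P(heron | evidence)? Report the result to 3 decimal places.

stork: 0.55 × 0.05 × 0.4 × 0.35 = 0.00385
heron: 0.45 × 0.05 × 0.05 × 0.5 = 0.0005625
P(heron | x) = 0.0005625 / 0.0044125 ≈ 0.127

0.127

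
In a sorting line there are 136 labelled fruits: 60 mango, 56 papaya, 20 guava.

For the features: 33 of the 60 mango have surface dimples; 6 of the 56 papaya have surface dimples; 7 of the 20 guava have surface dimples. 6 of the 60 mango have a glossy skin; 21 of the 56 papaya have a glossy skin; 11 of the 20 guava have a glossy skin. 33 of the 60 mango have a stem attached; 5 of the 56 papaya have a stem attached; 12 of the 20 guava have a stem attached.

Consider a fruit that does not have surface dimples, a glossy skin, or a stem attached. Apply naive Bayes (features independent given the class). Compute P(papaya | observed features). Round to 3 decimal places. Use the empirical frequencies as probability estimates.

0.682

mango: (60/136) × (27/60) × (54/60) × (27/60) ≈ 0.0804044
papaya: (56/136) × (50/56) × (35/56) × (51/56) ≈ 0.209263
guava: (20/136) × (13/20) × (9/20) × (8/20) ≈ 0.0172059
P(papaya | x) = 0.209263 / 0.3068733 ≈ 0.682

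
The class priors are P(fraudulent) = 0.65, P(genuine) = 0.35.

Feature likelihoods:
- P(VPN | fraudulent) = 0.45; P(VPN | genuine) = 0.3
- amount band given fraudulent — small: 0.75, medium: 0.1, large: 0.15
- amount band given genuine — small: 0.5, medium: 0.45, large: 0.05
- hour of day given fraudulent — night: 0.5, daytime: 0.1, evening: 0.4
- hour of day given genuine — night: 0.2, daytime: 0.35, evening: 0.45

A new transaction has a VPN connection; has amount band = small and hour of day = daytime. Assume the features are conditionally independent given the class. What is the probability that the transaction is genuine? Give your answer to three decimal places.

0.456

fraudulent: 0.65 × 0.45 × 0.75 × 0.1 = 0.0219375
genuine: 0.35 × 0.3 × 0.5 × 0.35 = 0.018375
P(genuine | x) = 0.018375 / 0.0403125 ≈ 0.456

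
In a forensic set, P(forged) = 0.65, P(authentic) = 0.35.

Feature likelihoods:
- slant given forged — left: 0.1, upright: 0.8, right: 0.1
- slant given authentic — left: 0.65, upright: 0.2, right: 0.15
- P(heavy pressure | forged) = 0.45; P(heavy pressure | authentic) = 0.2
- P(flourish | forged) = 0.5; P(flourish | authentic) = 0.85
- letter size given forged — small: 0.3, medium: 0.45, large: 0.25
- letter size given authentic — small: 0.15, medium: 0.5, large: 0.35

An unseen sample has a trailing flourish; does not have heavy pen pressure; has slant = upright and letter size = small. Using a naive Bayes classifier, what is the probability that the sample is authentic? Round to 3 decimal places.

0.143

forged: 0.65 × 0.8 × (1−0.45) × 0.5 × 0.3 = 0.0429
authentic: 0.35 × 0.2 × (1−0.2) × 0.85 × 0.15 = 0.00714
P(authentic | x) = 0.00714 / 0.05004 ≈ 0.143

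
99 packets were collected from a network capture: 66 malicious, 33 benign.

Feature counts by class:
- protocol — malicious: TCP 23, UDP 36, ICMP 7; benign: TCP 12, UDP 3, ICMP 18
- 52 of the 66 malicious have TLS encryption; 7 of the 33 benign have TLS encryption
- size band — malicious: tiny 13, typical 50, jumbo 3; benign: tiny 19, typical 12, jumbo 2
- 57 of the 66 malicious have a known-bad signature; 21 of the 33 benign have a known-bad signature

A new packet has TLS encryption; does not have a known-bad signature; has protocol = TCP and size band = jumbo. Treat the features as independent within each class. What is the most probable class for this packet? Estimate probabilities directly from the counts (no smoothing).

malicious: (66/99) × (23/66) × (52/66) × (3/66) × (9/66) ≈ 0.00113456
benign: (33/99) × (12/33) × (7/33) × (2/33) × (12/33) ≈ 0.000566648
Highest score → malicious.

malicious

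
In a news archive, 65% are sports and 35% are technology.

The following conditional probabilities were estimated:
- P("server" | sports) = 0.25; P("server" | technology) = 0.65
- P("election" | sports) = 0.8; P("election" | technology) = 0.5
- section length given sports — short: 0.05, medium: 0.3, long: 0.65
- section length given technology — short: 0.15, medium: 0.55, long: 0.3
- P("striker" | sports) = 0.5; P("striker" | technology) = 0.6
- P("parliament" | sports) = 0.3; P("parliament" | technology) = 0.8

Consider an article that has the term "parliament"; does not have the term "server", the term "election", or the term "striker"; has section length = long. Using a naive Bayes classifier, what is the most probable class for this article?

sports

sports: 0.65 × (1−0.25) × (1−0.8) × 0.65 × (1−0.5) × 0.3 = 0.00950625
technology: 0.35 × (1−0.65) × (1−0.5) × 0.3 × (1−0.6) × 0.8 = 0.00588
Highest score → sports.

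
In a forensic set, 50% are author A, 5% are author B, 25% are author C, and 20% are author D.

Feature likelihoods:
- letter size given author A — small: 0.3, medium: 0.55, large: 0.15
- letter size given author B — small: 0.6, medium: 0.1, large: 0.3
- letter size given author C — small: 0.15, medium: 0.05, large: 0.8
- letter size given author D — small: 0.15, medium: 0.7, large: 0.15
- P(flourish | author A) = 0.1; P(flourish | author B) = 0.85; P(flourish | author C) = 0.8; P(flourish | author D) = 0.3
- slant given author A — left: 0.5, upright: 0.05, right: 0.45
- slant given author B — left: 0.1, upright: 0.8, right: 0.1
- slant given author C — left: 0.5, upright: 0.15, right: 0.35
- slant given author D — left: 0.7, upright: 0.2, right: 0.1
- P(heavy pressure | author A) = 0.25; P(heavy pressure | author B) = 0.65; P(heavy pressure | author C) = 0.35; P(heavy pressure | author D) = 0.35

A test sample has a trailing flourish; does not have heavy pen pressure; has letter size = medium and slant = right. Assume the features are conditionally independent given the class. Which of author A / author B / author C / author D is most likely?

author A

author A: 0.5 × 0.55 × 0.1 × 0.45 × (1−0.25) = 0.00928125
author B: 0.05 × 0.1 × 0.85 × 0.1 × (1−0.65) = 0.00014875
author C: 0.25 × 0.05 × 0.8 × 0.35 × (1−0.35) = 0.002275
author D: 0.2 × 0.7 × 0.3 × 0.1 × (1−0.35) = 0.00273
Highest score → author A.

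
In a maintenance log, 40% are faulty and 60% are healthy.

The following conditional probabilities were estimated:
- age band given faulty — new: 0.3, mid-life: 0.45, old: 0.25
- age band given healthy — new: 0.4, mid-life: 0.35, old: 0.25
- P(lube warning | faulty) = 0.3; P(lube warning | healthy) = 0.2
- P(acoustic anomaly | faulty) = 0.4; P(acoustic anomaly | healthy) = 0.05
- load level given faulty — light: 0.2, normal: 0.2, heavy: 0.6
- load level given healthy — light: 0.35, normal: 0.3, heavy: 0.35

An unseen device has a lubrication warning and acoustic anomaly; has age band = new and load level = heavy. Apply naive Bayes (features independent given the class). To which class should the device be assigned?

faulty: 0.4 × 0.3 × 0.3 × 0.4 × 0.6 = 0.00864
healthy: 0.6 × 0.4 × 0.2 × 0.05 × 0.35 = 0.00084
Highest score → faulty.

faulty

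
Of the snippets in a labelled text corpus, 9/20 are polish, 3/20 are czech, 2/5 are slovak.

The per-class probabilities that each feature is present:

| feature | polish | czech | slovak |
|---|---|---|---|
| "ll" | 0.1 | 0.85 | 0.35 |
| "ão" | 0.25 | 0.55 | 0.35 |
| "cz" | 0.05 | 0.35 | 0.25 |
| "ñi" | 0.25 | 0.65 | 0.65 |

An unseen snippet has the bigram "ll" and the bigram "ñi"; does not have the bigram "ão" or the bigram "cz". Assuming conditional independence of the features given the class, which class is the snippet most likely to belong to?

slovak

polish: 0.45 × 0.1 × (1−0.25) × (1−0.05) × 0.25 = 0.008015625
czech: 0.15 × 0.85 × (1−0.55) × (1−0.35) × 0.65 = 0.0242409375
slovak: 0.4 × 0.35 × (1−0.35) × (1−0.25) × 0.65 = 0.0443625
Highest score → slovak.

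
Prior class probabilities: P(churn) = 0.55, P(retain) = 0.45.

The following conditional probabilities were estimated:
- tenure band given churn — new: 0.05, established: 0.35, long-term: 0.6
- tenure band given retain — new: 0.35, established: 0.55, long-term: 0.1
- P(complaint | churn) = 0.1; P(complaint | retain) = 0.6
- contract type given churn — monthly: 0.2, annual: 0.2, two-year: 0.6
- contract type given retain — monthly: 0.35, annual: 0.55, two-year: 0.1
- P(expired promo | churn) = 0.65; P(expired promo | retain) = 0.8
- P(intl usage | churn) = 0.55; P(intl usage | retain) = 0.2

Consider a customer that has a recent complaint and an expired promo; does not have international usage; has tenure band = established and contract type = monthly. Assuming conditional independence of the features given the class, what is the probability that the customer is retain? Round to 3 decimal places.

0.967

churn: 0.55 × 0.35 × 0.1 × 0.2 × 0.65 × (1−0.55) = 0.001126125
retain: 0.45 × 0.55 × 0.6 × 0.35 × 0.8 × (1−0.2) = 0.033264
P(retain | x) = 0.033264 / 0.034390125 ≈ 0.967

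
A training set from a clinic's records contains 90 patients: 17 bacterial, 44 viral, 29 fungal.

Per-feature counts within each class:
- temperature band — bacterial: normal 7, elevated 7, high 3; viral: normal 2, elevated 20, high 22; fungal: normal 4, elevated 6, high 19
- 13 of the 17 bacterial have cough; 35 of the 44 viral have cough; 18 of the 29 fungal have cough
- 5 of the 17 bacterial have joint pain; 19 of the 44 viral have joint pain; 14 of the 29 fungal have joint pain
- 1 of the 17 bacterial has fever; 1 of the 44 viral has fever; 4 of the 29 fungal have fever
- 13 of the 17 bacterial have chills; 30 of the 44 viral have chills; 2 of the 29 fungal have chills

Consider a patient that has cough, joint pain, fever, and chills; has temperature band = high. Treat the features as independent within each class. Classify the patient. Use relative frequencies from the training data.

viral

bacterial: (17/90) × (3/17) × (13/17) × (5/17) × (1/17) × (13/17) ≈ 0.000337241
viral: (44/90) × (22/44) × (35/44) × (19/44) × (1/44) × (30/44) ≈ 0.00130111
fungal: (29/90) × (19/29) × (18/29) × (14/29) × (4/29) × (2/29) ≈ 0.000601741
Highest score → viral.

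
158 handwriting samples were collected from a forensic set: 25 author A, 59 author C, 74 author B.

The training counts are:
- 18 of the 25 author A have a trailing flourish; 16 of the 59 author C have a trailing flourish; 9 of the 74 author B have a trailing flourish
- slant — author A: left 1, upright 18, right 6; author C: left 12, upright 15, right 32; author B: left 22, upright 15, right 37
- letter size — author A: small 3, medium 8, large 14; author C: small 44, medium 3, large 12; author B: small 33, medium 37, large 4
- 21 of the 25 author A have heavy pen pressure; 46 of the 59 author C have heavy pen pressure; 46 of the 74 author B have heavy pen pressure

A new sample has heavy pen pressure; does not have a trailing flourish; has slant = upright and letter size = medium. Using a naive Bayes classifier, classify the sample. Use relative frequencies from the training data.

author A: (25/158) × (7/25) × (18/25) × (8/25) × (21/25) ≈ 0.00857438
author C: (59/158) × (43/59) × (15/59) × (3/59) × (46/59) ≈ 0.002743
author B: (74/158) × (65/74) × (15/74) × (37/74) × (46/74) ≈ 0.0259186
Highest score → author B.

author B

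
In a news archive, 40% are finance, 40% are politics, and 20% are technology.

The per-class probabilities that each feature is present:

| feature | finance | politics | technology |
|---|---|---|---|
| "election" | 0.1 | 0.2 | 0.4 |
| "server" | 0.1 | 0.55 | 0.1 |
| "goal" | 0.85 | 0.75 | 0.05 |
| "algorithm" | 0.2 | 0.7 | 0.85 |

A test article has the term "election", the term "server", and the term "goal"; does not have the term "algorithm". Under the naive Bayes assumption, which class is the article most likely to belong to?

finance: 0.4 × 0.1 × 0.1 × 0.85 × (1−0.2) = 0.00272
politics: 0.4 × 0.2 × 0.55 × 0.75 × (1−0.7) = 0.0099
technology: 0.2 × 0.4 × 0.1 × 0.05 × (1−0.85) = 0.00006
Highest score → politics.

politics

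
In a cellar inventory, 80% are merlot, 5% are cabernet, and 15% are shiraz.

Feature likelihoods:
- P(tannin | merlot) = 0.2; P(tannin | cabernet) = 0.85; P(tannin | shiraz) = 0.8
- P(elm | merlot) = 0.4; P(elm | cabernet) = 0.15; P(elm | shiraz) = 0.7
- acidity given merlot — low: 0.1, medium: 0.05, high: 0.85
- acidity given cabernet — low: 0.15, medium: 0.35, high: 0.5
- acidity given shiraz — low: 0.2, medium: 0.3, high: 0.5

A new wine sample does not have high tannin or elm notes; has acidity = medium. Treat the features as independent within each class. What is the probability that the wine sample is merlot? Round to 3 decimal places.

merlot: 0.8 × (1−0.2) × (1−0.4) × 0.05 = 0.0192
cabernet: 0.05 × (1−0.85) × (1−0.15) × 0.35 = 0.00223125
shiraz: 0.15 × (1−0.8) × (1−0.7) × 0.3 = 0.0027
P(merlot | x) = 0.0192 / 0.02413125 ≈ 0.796

0.796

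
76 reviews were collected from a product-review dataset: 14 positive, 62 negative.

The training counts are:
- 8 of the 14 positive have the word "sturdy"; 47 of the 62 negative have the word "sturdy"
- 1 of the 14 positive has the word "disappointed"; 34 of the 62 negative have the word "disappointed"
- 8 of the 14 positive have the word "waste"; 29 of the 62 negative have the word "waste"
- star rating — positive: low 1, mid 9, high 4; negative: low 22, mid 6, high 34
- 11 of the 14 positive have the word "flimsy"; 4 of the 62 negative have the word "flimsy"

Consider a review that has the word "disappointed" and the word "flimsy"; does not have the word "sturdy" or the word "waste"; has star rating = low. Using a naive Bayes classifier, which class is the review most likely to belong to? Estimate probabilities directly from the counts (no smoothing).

negative

positive: (14/76) × (6/14) × (1/14) × (6/14) × (1/14) × (11/14) ≈ 0.000135634
negative: (62/76) × (15/62) × (34/62) × (33/62) × (22/62) × (4/62) ≈ 0.00131882
Highest score → negative.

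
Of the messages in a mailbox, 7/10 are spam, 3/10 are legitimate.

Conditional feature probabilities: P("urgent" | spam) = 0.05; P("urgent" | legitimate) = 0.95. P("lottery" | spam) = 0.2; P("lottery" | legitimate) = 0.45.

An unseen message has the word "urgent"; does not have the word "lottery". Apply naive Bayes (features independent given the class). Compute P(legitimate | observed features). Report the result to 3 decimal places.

spam: 0.7 × 0.05 × (1−0.2) = 0.028
legitimate: 0.3 × 0.95 × (1−0.45) = 0.15675
P(legitimate | x) = 0.15675 / 0.18475 ≈ 0.848

0.848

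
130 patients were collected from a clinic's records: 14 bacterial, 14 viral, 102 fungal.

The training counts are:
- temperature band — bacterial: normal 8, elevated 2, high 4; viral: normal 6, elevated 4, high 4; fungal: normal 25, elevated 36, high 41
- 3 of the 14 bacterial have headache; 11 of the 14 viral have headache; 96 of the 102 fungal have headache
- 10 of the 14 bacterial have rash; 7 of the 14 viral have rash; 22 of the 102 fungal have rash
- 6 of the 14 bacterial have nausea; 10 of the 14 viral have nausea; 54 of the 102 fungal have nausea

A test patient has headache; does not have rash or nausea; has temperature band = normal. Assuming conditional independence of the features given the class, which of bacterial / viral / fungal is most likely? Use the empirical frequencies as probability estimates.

bacterial: (14/130) × (8/14) × (3/14) × (4/14) × (8/14) ≈ 0.00215295
viral: (14/130) × (6/14) × (11/14) × (7/14) × (4/14) ≈ 0.00518053
fungal: (102/130) × (25/102) × (96/102) × (80/102) × (48/102) ≈ 0.0668034
Highest score → fungal.

fungal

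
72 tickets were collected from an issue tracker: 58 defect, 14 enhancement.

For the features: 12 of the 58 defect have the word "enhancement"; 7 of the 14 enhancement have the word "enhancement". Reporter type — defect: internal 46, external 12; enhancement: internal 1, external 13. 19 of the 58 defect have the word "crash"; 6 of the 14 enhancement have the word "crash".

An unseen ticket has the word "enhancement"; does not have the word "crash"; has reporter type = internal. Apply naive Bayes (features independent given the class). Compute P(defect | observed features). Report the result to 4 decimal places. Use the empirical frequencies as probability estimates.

0.9573

defect: (58/72) × (12/58) × (46/58) × (39/58) ≈ 0.0888823
enhancement: (14/72) × (7/14) × (1/14) × (8/14) ≈ 0.00396825
P(defect | x) = 0.0888823 / 0.09285055 ≈ 0.9573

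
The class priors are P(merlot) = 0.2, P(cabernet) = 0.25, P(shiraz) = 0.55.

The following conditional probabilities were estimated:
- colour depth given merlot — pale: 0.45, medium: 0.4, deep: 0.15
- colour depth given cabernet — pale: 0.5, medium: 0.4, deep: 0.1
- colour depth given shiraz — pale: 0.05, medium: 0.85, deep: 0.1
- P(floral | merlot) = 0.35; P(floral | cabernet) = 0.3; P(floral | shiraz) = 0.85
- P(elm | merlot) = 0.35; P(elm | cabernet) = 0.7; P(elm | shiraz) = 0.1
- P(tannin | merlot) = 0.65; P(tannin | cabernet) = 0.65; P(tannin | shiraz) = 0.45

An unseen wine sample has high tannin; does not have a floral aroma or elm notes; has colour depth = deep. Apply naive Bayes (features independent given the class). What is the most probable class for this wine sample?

merlot

merlot: 0.2 × 0.15 × (1−0.35) × (1−0.35) × 0.65 = 0.00823875
cabernet: 0.25 × 0.1 × (1−0.3) × (1−0.7) × 0.65 = 0.0034125
shiraz: 0.55 × 0.1 × (1−0.85) × (1−0.1) × 0.45 = 0.00334125
Highest score → merlot.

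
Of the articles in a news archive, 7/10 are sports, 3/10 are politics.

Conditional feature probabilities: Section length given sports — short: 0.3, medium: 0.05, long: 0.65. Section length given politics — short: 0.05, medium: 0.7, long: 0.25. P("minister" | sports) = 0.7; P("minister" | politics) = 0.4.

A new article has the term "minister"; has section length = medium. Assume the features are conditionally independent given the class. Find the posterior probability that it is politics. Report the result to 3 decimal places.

sports: 0.7 × 0.05 × 0.7 = 0.0245
politics: 0.3 × 0.7 × 0.4 = 0.084
P(politics | x) = 0.084 / 0.1085 ≈ 0.774

0.774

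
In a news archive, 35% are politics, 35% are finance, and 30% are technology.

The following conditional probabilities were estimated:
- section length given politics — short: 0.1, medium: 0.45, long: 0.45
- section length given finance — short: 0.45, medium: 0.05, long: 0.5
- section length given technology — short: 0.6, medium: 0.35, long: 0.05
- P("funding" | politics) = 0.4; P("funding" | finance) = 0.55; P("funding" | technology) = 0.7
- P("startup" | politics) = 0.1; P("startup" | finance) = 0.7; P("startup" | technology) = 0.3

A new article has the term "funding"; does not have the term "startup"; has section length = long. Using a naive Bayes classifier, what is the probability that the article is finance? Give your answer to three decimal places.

politics: 0.35 × 0.45 × 0.4 × (1−0.1) = 0.0567
finance: 0.35 × 0.5 × 0.55 × (1−0.7) = 0.028875
technology: 0.3 × 0.05 × 0.7 × (1−0.3) = 0.00735
P(finance | x) = 0.028875 / 0.092925 ≈ 0.311

0.311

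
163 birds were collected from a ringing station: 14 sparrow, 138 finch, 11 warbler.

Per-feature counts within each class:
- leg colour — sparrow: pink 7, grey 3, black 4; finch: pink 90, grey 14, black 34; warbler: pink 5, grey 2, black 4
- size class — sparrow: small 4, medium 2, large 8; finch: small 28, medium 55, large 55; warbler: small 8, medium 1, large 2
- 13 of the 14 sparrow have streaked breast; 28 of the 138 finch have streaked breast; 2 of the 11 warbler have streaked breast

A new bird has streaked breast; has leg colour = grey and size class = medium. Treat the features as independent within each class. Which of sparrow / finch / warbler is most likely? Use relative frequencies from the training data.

sparrow: (14/163) × (3/14) × (2/14) × (13/14) ≈ 0.00244147
finch: (138/163) × (14/138) × (55/138) × (28/138) ≈ 0.00694549
warbler: (11/163) × (2/11) × (1/11) × (2/11) ≈ 0.000202809
Highest score → finch.

finch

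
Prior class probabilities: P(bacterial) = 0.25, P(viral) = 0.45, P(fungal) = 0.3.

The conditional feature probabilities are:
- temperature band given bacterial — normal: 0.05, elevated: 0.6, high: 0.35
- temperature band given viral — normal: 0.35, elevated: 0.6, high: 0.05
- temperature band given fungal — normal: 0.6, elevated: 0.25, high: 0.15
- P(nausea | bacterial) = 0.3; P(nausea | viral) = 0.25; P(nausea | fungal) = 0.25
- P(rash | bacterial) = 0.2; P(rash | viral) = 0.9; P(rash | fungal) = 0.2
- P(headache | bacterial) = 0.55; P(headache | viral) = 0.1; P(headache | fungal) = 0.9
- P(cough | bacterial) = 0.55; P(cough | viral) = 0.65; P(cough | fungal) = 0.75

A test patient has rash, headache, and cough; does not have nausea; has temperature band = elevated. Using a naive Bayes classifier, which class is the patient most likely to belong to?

bacterial: 0.25 × 0.6 × (1−0.3) × 0.2 × 0.55 × 0.55 = 0.0063525
viral: 0.45 × 0.6 × (1−0.25) × 0.9 × 0.1 × 0.65 = 0.01184625
fungal: 0.3 × 0.25 × (1−0.25) × 0.2 × 0.9 × 0.75 = 0.00759375
Highest score → viral.

viral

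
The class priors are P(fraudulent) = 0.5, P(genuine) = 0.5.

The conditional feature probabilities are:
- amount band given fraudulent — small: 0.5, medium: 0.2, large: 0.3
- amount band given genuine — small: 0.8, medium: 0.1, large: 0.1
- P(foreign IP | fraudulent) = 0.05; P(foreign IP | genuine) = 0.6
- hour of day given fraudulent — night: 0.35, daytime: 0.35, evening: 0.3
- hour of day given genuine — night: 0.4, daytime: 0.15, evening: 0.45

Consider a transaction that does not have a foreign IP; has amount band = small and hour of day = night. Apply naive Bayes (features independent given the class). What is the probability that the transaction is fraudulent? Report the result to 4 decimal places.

0.5650

fraudulent: 0.5 × 0.5 × (1−0.05) × 0.35 = 0.083125
genuine: 0.5 × 0.8 × (1−0.6) × 0.4 = 0.064
P(fraudulent | x) = 0.083125 / 0.147125 ≈ 0.5650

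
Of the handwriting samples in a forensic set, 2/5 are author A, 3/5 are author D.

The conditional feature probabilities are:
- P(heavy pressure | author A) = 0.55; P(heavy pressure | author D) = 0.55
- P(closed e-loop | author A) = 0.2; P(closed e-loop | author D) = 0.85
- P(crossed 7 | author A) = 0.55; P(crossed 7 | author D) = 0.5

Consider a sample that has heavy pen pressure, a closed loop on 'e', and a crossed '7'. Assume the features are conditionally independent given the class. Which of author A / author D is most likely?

author A: 0.4 × 0.55 × 0.2 × 0.55 = 0.0242
author D: 0.6 × 0.55 × 0.85 × 0.5 = 0.14025
Highest score → author D.

author D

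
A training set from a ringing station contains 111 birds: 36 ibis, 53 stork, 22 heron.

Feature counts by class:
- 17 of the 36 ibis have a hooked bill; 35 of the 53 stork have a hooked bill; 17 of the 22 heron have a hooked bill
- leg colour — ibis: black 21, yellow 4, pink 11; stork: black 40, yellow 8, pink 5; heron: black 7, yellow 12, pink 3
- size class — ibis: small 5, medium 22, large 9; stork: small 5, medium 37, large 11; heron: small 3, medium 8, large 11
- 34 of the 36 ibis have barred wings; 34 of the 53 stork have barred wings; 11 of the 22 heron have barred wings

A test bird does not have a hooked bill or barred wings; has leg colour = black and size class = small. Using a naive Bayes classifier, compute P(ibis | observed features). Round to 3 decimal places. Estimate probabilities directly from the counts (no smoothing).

0.131

ibis: (36/111) × (19/36) × (21/36) × (5/36) × (2/36) ≈ 0.000770446
stork: (53/111) × (18/53) × (40/53) × (5/53) × (19/53) ≈ 0.0041391
heron: (22/111) × (5/22) × (7/22) × (3/22) × (11/22) ≈ 0.000977217
P(ibis | x) = 0.000770446 / 0.005886763 ≈ 0.131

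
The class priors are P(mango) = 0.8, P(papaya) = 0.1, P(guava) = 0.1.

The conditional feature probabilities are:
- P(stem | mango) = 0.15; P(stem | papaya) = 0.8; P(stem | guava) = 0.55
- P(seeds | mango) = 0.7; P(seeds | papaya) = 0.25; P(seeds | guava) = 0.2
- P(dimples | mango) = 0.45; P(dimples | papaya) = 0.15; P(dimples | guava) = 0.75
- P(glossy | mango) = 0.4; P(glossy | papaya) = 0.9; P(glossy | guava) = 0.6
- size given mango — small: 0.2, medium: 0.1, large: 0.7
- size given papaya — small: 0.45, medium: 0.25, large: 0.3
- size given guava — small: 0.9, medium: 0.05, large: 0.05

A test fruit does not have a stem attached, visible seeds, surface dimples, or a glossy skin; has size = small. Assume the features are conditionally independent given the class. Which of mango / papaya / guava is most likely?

mango: 0.8 × (1−0.15) × (1−0.7) × (1−0.45) × (1−0.4) × 0.2 = 0.013464
papaya: 0.1 × (1−0.8) × (1−0.25) × (1−0.15) × (1−0.9) × 0.45 = 0.00057375
guava: 0.1 × (1−0.55) × (1−0.2) × (1−0.75) × (1−0.6) × 0.9 = 0.00324
Highest score → mango.

mango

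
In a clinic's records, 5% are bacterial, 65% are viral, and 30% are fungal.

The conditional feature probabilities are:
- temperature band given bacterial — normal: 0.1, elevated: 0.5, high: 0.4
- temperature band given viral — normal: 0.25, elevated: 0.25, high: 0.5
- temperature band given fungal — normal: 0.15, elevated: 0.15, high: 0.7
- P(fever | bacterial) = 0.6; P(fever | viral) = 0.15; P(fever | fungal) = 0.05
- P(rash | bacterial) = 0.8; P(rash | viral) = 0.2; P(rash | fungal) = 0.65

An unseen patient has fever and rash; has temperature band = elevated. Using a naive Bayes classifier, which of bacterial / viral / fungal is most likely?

bacterial

bacterial: 0.05 × 0.5 × 0.6 × 0.8 = 0.012
viral: 0.65 × 0.25 × 0.15 × 0.2 = 0.004875
fungal: 0.3 × 0.15 × 0.05 × 0.65 = 0.0014625
Highest score → bacterial.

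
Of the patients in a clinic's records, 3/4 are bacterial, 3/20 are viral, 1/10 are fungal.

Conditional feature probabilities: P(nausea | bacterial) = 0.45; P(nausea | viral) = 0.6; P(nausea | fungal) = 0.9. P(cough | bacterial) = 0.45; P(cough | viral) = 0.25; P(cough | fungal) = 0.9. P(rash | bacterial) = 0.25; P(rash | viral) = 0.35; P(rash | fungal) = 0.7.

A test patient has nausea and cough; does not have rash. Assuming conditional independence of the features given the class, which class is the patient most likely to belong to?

bacterial: 0.75 × 0.45 × 0.45 × (1−0.25) = 0.11390625
viral: 0.15 × 0.6 × 0.25 × (1−0.35) = 0.014625
fungal: 0.1 × 0.9 × 0.9 × (1−0.7) = 0.0243
Highest score → bacterial.

bacterial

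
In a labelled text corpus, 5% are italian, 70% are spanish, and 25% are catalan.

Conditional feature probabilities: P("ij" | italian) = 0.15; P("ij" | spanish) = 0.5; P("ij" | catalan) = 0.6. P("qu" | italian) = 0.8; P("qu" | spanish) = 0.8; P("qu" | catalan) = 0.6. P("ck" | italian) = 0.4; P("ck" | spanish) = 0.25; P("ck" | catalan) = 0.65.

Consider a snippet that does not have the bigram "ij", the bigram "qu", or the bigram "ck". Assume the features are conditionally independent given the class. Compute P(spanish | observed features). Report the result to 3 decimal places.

italian: 0.05 × (1−0.15) × (1−0.8) × (1−0.4) = 0.0051
spanish: 0.7 × (1−0.5) × (1−0.8) × (1−0.25) = 0.0525
catalan: 0.25 × (1−0.6) × (1−0.6) × (1−0.65) = 0.014
P(spanish | x) = 0.0525 / 0.0716 ≈ 0.733

0.733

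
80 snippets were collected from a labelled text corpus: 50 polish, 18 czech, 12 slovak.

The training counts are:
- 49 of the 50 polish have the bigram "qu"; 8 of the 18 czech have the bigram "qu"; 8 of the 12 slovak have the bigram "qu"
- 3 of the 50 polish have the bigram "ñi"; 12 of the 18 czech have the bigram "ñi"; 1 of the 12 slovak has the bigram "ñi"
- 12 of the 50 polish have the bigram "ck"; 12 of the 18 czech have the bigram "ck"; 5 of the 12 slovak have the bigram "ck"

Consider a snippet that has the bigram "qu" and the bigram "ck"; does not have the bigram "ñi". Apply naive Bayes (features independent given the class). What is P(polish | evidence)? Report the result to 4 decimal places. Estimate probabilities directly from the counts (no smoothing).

polish: (50/80) × (49/50) × (47/50) × (12/50) = 0.13818
czech: (18/80) × (8/18) × (6/18) × (12/18) ≈ 0.0222222
slovak: (12/80) × (8/12) × (11/12) × (5/12) ≈ 0.0381944
P(polish | x) = 0.13818 / 0.1985966 ≈ 0.6958

0.6958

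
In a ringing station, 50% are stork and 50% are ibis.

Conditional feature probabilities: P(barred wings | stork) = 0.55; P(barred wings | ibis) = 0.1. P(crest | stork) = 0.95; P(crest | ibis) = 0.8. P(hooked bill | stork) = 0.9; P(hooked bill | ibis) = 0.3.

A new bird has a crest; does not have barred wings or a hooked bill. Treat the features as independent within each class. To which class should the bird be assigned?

stork: 0.5 × (1−0.55) × 0.95 × (1−0.9) = 0.021375
ibis: 0.5 × (1−0.1) × 0.8 × (1−0.3) = 0.252
Highest score → ibis.

ibis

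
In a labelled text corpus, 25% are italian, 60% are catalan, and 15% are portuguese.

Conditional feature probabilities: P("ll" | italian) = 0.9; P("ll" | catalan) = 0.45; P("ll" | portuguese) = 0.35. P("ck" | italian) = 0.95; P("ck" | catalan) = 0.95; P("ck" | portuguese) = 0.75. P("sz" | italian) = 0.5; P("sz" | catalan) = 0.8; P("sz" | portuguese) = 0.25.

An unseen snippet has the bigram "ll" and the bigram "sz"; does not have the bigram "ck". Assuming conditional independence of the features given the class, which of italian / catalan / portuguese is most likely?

catalan

italian: 0.25 × 0.9 × (1−0.95) × 0.5 = 0.005625
catalan: 0.6 × 0.45 × (1−0.95) × 0.8 = 0.0108
portuguese: 0.15 × 0.35 × (1−0.75) × 0.25 = 0.00328125
Highest score → catalan.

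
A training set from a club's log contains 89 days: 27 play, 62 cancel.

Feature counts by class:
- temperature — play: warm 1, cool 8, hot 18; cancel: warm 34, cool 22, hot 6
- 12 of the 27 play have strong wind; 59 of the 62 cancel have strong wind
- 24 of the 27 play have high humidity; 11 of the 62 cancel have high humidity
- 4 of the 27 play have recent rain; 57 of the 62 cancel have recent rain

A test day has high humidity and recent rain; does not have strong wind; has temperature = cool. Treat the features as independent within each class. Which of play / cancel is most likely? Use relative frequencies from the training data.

play

play: (27/89) × (8/27) × (15/27) × (24/27) × (4/27) ≈ 0.00657614
cancel: (62/89) × (22/62) × (3/62) × (11/62) × (57/62) ≈ 0.00195095
Highest score → play.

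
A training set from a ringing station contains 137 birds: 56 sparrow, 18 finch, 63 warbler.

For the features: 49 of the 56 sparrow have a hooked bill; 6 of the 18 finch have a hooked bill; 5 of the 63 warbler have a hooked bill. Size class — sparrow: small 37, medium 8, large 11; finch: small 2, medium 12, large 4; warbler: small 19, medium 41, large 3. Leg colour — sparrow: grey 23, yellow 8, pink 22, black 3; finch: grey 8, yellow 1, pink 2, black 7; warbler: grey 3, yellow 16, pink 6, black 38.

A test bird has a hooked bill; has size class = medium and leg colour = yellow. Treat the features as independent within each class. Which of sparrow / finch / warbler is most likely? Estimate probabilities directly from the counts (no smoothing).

sparrow

sparrow: (56/137) × (49/56) × (8/56) × (8/56) ≈ 0.00729927
finch: (18/137) × (6/18) × (12/18) × (1/18) ≈ 0.00162206
warbler: (63/137) × (5/63) × (41/63) × (16/63) ≈ 0.00603215
Highest score → sparrow.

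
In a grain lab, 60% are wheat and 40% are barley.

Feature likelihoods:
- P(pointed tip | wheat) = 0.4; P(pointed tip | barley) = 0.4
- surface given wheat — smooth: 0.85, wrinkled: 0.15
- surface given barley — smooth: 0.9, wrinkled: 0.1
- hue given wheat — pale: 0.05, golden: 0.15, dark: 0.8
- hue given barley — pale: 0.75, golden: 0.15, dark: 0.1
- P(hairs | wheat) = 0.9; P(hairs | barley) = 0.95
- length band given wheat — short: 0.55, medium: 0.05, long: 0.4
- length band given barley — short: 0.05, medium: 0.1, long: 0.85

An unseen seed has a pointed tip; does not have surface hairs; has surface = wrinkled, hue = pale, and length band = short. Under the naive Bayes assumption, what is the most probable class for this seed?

wheat

wheat: 0.6 × 0.4 × 0.15 × 0.05 × (1−0.9) × 0.55 = 0.000099
barley: 0.4 × 0.4 × 0.1 × 0.75 × (1−0.95) × 0.05 = 0.00003
Highest score → wheat.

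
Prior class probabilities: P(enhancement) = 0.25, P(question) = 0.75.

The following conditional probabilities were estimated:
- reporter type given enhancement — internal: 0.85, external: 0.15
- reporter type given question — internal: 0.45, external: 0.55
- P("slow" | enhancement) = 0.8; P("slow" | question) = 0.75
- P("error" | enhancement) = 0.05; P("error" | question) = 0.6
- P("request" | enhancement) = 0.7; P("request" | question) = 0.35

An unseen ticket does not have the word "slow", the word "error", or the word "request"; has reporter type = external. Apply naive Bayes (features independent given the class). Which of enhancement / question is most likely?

enhancement: 0.25 × 0.15 × (1−0.8) × (1−0.05) × (1−0.7) = 0.0021375
question: 0.75 × 0.55 × (1−0.75) × (1−0.6) × (1−0.35) = 0.0268125
Highest score → question.

question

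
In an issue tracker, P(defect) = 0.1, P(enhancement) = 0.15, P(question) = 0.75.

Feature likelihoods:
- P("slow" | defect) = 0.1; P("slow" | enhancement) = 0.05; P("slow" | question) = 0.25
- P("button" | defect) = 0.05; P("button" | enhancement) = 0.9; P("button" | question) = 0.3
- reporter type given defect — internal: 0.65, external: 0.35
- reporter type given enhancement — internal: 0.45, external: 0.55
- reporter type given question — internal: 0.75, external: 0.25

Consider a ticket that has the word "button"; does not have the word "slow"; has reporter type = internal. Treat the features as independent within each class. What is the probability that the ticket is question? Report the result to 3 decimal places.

0.676

defect: 0.1 × (1−0.1) × 0.05 × 0.65 = 0.002925
enhancement: 0.15 × (1−0.05) × 0.9 × 0.45 = 0.0577125
question: 0.75 × (1−0.25) × 0.3 × 0.75 = 0.1265625
P(question | x) = 0.1265625 / 0.1872 ≈ 0.676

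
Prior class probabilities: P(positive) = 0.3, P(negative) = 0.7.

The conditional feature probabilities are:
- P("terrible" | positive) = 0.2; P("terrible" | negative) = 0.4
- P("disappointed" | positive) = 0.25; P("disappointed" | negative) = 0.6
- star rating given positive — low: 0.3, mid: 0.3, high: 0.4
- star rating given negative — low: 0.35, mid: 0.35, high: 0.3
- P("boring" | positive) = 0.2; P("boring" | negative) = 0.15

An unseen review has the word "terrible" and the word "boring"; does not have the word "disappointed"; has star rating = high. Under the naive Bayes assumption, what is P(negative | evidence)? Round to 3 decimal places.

positive: 0.3 × 0.2 × (1−0.25) × 0.4 × 0.2 = 0.0036
negative: 0.7 × 0.4 × (1−0.6) × 0.3 × 0.15 = 0.00504
P(negative | x) = 0.00504 / 0.00864 ≈ 0.583

0.583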